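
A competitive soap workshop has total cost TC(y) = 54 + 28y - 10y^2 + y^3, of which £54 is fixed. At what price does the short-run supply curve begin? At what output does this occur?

Short-run supply begins at min AVC. From VC = 28y - 10y^2 + y^3, AVC = 28 - 10y + y^2.
dAVC/dy = -10 + 2y = 0 gives y = 5. min AVC = 28 - 10·5 + 5^2 = 3.
So the shutdown price is £3.

£3 per unit, at y = 5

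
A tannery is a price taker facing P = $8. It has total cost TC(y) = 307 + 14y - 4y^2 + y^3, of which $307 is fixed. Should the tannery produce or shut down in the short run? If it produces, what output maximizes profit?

Shut down

Variable cost is VC = 14y - 4y^2 + y^3, so AVC = VC/y = 14 - 4y + y^2 and MC = dTC/dy = 14 - 8y + 3y^2.
AVC is minimized where dAVC/dy = -4 + 2y = 0, at y = 2; min AVC = 14 - 4·2 + 2^2 = $10.
Since P = $8 < min AVC = $10, price fails to cover variable cost at any output.
Best response: produce nothing and absorb the $307 fixed cost.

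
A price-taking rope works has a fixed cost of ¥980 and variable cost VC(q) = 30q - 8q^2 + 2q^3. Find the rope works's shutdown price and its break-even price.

Shutdown price = min AVC. AVC = 30 - 8q + 2q^2, with vertex at q = 2 and minimum ¥22.
ATC = 980/q + 30 - 8q + 2q^2. Setting dATC/dq = −980/q^2 − 8 + 4q = 0 gives q = 7 (since 4·7^3 − 8·7^2 = 980).
min ATC = 980/7 + 30 − 8·7 + 2·7^2 = ¥212. That is the break-even price.
Between these two prices the firm operates at a loss; above ¥212 it earns a profit.

Shutdown price = ¥22; break-even price = ¥212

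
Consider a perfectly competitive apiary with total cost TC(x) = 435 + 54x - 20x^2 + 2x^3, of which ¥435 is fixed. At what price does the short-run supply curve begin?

The shutdown price is the minimum of AVC. VC = 54x - 20x^2 + 2x^3, so AVC = 54 - 20x + 2x^2.
At the minimum of AVC, MC = AVC. MC = 54 - 40x + 6x^2; setting MC = AVC gives 4x^2 - 20x = 0, so x = 5. min AVC = 4.
So the shutdown price is ¥4.

¥4 per unit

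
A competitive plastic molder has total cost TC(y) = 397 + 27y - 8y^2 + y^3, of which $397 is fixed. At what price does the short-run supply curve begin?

$11 per unit

The shutdown price is the minimum of AVC. VC = 27y - 8y^2 + y^3, so AVC = 27 - 8y + y^2.
At the minimum of AVC, MC = AVC. MC = 27 - 16y + 3y^2; setting MC = AVC gives 2y^2 - 8y = 0, so y = 4. min AVC = 11.
So the shutdown price is $11.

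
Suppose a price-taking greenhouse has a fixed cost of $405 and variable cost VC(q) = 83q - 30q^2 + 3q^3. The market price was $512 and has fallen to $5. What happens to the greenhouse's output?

Output falls from 11 to 0 (the firm shuts down)

MC = 83 - 60q + 9q^2; the shutdown threshold is min AVC = $8 (at q = 5).
With P = $512 above the shutdown price, P = MC gives q = 11.
At P = $5 < min AVC = $8, price no longer covers variable cost at any output, so the firm shuts down: q = 0.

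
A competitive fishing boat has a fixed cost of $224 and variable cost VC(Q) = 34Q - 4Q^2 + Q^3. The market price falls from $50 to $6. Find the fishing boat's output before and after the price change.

MC = 34 - 8Q + 3Q^2; the shutdown threshold is min AVC = $30 (at Q = 2).
With P = $50 above the shutdown price, P = MC gives Q = 4.
At P = $6 < min AVC = $30, price no longer covers variable cost at any output, so the firm shuts down: Q = 0.

Output falls from 4 to 0 (the firm shuts down)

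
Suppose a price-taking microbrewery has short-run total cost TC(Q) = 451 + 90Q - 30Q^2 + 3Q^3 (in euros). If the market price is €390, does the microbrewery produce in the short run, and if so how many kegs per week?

Produce at Q = 10

Strip out fixed cost: VC = 90Q - 30Q^2 + 3Q^3. Then AVC = 90 - 30Q + 3Q^2 and MC = 90 - 60Q + 9Q^2.
The AVC parabola has its vertex at Q = 30/6 = 5, where AVC = 90 - 30·5 + 3·5^2 = €15.
P = €390 exceeds min AVC = €15, so the firm stays open.
P = MC gives -300 - 60Q + 9Q^2 = 0, with roots -10/3 and 10. Take the larger (rising MC): Q* = 10.
Check: AVC at Q = 10 is €90 ≤ P, so revenue covers variable cost.
Profit = P·Q − TC = 390·10 − 1351 = €2549.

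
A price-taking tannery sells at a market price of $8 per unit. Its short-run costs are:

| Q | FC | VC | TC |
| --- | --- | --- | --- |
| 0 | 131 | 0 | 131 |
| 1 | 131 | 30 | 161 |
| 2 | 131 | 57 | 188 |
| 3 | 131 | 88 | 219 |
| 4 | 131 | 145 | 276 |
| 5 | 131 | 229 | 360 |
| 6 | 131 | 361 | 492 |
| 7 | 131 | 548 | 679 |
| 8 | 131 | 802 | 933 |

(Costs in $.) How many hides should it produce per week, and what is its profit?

Q = 0 (shut down); profit = -$131

Tabulate TR − TC: Q=0: -131; Q=1: -153; Q=2: -172; Q=3: -195; Q=4: -244; Q=5: -320; Q=6: -444; Q=7: -623; Q=8: -869.
Profit is highest at Q = 0. Equivalently, the lowest AVC in the table is 57/2 ≈ $28.50 at Q = 2, and P = $8 falls below it — price never covers variable cost, so the firm shuts down and loses only its fixed cost.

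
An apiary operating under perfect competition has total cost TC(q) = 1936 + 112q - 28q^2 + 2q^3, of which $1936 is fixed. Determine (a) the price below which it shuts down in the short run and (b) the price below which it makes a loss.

Shutdown price = $14; break-even price = $222

AVC = 112 - 28q + 2q^2; minimized at q = 7, giving min AVC = $14. That is the shutdown price.
ATC = 1936/q + 112 - 28q + 2q^2. Setting dATC/dq = −1936/q^2 − 28 + 4q = 0 gives q = 11 (since 4·11^3 − 28·11^2 = 1936).
min ATC = 1936/11 + 112 − 28·11 + 2·11^2 = $222. That is the break-even price.
Between these two prices the firm operates at a loss; above $222 it earns a profit.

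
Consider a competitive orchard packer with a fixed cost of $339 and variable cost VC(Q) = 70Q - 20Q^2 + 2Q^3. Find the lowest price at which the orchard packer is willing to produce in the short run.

The shutdown price is the minimum of AVC. VC = 70Q - 20Q^2 + 2Q^3, so AVC = 70 - 20Q + 2Q^2.
At the minimum of AVC, MC = AVC. MC = 70 - 40Q + 6Q^2; setting MC = AVC gives 4Q^2 - 20Q = 0, so Q = 5. min AVC = 20.
The firm shuts down for any P below $20.

$20 per unit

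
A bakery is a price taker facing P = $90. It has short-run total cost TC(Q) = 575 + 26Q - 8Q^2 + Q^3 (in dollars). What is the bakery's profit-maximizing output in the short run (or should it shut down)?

Produce at Q = 8

From TC, MC = TC'(Q) = 26 - 16Q + 3Q^2 and AVC = VC/Q = 26 - 8Q + Q^2.
The AVC parabola has its vertex at Q = 8/2 = 4, where AVC = 26 - 8·4 + 4^2 = $10.
P = $90 exceeds min AVC = $10, so the firm stays open.
P = MC gives -64 - 16Q + 3Q^2 = 0, with roots -8/3 and 8. Take the larger (rising MC): Q* = 8.
Check: AVC at Q = 8 is $26 ≤ P, so revenue covers variable cost.
Profit = P·Q − TC = 90·8 − 783 = -$63, a loss, but smaller than the $575 fixed cost the firm would lose by shutting down.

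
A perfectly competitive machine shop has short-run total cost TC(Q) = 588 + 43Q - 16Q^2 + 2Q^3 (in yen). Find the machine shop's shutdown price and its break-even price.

AVC = 43 - 16Q + 2Q^2; minimized at Q = 4, giving min AVC = ¥11. That is the shutdown price.
ATC = 588/Q + 43 - 16Q + 2Q^2. Setting dATC/dQ = −588/Q^2 − 16 + 4Q = 0 gives Q = 7 (since 4·7^3 − 16·7^2 = 588).
min ATC = 588/7 + 43 − 16·7 + 2·7^2 = ¥113. That is the break-even price.
For ¥11 ≤ P < ¥113 the firm produces at a loss; below ¥11 it shuts down.

Shutdown price = ¥11; break-even price = ¥113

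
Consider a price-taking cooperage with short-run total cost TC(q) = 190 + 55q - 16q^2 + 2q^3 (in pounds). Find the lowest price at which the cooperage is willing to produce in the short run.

£23 per unit

The shutdown price is the minimum of AVC. VC = 55q - 16q^2 + 2q^3, so AVC = 55 - 16q + 2q^2.
dAVC/dq = -16 + 4q = 0 gives q = 4. min AVC = 55 - 16·4 + 2·4^2 = 23.
So the shutdown price is £23.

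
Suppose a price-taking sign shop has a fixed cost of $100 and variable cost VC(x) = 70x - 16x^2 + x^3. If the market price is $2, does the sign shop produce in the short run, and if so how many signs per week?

Shut down

Variable cost is VC = 70x - 16x^2 + x^3, so AVC = VC/x = 70 - 16x + x^2 and MC = dTC/dx = 70 - 32x + 3x^2.
The AVC parabola has its vertex at x = 16/2 = 8, where AVC = 70 - 16·8 + 8^2 = $6.
With P < min AVC ($2 < $6), every unit sold adds to the loss.
Best response: produce nothing and absorb the $100 fixed cost.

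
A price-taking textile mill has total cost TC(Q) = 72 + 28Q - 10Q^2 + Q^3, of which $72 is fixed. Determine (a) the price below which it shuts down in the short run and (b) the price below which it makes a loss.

Shutdown price = $3; break-even price = $16

AVC = 28 - 10Q + Q^2; minimized at Q = 5, giving min AVC = $3. That is the shutdown price.
ATC = 72/Q + 28 - 10Q + Q^2. Setting dATC/dQ = −72/Q^2 − 10 + 2Q = 0 gives Q = 6 (since 2·6^3 − 10·6^2 = 72).
min ATC = 72/6 + 28 − 10·6 + 6^2 = $16. That is the break-even price.
Between these two prices the firm operates at a loss; above $16 it earns a profit.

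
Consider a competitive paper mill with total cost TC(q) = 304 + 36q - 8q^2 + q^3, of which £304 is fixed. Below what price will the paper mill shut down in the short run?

The firm shuts down when price falls below the minimum of average variable cost. AVC = VC/q = 36 - 8q + q^2.
At the minimum of AVC, MC = AVC. MC = 36 - 16q + 3q^2; setting MC = AVC gives 2q^2 - 8q = 0, so q = 4. min AVC = 20.
For P < £20 the firm produces nothing.

£20 per unit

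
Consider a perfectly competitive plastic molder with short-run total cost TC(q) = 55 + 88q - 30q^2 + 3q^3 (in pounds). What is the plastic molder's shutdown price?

Short-run supply begins at min AVC. From VC = 88q - 30q^2 + 3q^3, AVC = 88 - 30q + 3q^2.
At the minimum of AVC, MC = AVC. MC = 88 - 60q + 9q^2; setting MC = AVC gives 6q^2 - 30q = 0, so q = 5. min AVC = 13.
So the shutdown price is £13.

£13 per unit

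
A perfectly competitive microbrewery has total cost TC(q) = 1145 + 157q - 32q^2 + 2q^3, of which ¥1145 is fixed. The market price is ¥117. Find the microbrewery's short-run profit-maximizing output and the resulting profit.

AVC = 157 - 32q + 2q^2; min AVC = ¥29 at q = 8. Since P = ¥117 ≥ min AVC, the firm produces.
With MC = 157 - 64q + 6q^2, P = MC on the upward-sloping part at q* = 10.
TR = 117·10 = 1170. TC = 1145 + 370 = 1515. Profit = 1170 − 1515 = -¥345.
That loss of ¥345 beats the ¥1145 the firm would lose by shutting down; producing recovers ¥800 of fixed cost.

Profit = -¥345 at q = 10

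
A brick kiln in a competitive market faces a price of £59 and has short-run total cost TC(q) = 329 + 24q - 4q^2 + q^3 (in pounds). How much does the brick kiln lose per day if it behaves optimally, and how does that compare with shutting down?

Profit = -£179 at q = 5

AVC = 24 - 4q + q^2 has its minimum £20 at q = 2; price £59 clears that bar, so the firm operates.
With MC = 24 - 8q + 3q^2, P = MC on the upward-sloping part at q* = 5.
TR = 59·5 = 295. TC = 329 + 145 = 474. Profit = 295 − 474 = -£179.
Shutting down would mean losing the fixed cost of £329, so operating at a loss of £179 is better by £150.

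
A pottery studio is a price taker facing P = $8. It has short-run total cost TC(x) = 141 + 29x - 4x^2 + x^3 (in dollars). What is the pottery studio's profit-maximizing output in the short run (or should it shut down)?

Strip out fixed cost: VC = 29x - 4x^2 + x^3. Then AVC = 29 - 4x + x^2 and MC = 29 - 8x + 3x^2.
The AVC parabola has its vertex at x = 4/2 = 2, where AVC = 29 - 4·2 + 2^2 = $25.
Since P = $8 < min AVC = $25, price fails to cover variable cost at any output.
Best response: produce nothing and absorb the $141 fixed cost.

Shut down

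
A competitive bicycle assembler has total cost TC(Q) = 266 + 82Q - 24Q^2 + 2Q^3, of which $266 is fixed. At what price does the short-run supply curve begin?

The firm shuts down when price falls below the minimum of average variable cost. AVC = VC/Q = 82 - 24Q + 2Q^2.
At the minimum of AVC, MC = AVC. MC = 82 - 48Q + 6Q^2; setting MC = AVC gives 4Q^2 - 24Q = 0, so Q = 6. min AVC = 10.
For P < $10 the firm produces nothing.

$10 per unit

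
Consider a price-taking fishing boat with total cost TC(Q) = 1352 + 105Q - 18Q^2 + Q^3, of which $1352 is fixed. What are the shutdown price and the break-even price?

Shutdown price = $24; break-even price = $144

AVC = 105 - 18Q + Q^2; minimized at Q = 9, giving min AVC = $24. That is the shutdown price.
ATC = 1352/Q + 105 - 18Q + Q^2. Setting dATC/dQ = −1352/Q^2 − 18 + 2Q = 0 gives Q = 13 (since 2·13^3 − 18·13^2 = 1352).
min ATC = 1352/13 + 105 − 18·13 + 13^2 = $144. That is the break-even price.
Between these two prices the firm operates at a loss; above $144 it earns a profit.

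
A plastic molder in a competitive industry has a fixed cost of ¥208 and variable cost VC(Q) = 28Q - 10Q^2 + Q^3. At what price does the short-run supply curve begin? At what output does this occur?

¥3 per unit, at Q = 5

The firm shuts down when price falls below the minimum of average variable cost. AVC = VC/Q = 28 - 10Q + Q^2.
At the minimum of AVC, MC = AVC. MC = 28 - 20Q + 3Q^2; setting MC = AVC gives 2Q^2 - 10Q = 0, so Q = 5. min AVC = 3.
For P < ¥3 the firm produces nothing.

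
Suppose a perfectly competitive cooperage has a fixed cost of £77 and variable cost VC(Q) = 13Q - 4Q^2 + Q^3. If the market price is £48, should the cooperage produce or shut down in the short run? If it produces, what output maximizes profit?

Variable cost is VC = 13Q - 4Q^2 + Q^3, so AVC = VC/Q = 13 - 4Q + Q^2 and MC = dTC/dQ = 13 - 8Q + 3Q^2.
The AVC parabola has its vertex at Q = 4/2 = 2, where AVC = 13 - 4·2 + 2^2 = £9.
Since P = £48 ≥ min AVC = £9, price covers variable cost and the firm should produce.
Solving P = MC: -35 - 8Q + 3Q^2 = 0 ⇒ Q = -7/3 or 5. On the upward-sloping branch, Q* = 5.
Check: AVC at Q = 5 is £18 ≤ P, so revenue covers variable cost.
Profit = P·Q − TC = 48·5 − 167 = £73.

Produce at Q = 5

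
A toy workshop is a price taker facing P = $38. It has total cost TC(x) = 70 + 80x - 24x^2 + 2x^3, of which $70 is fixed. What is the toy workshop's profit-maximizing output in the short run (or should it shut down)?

From TC, MC = TC'(x) = 80 - 48x + 6x^2 and AVC = VC/x = 80 - 24x + 2x^2.
AVC hits its minimum where MC = AVC, at x = 6, giving min AVC = 80 - 24·6 + 2·6^2 = $8.
Because $38 ≥ $8, revenue can cover variable cost; the firm operates.
Set P = MC: 38 = 80 - 48x + 6x^2 → 42 - 48x + 6x^2 = 0. The roots are x = 1 and x = 7; the profit-maximizing output is on the rising part of MC, so x* = 7.
Check: AVC at x = 7 is $10 ≤ P, so revenue covers variable cost.
Profit = P·x − TC = 38·7 − 140 = $126.

Produce at x = 7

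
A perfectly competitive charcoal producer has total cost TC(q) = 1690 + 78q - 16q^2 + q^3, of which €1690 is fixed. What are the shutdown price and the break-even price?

AVC = 78 - 16q + q^2; minimized at q = 8, giving min AVC = €14. That is the shutdown price.
ATC = 1690/q + 78 - 16q + q^2. Setting dATC/dq = −1690/q^2 − 16 + 2q = 0 gives q = 13 (since 2·13^3 − 16·13^2 = 1690).
min ATC = 1690/13 + 78 − 16·13 + 13^2 = €169. That is the break-even price.
Between these two prices the firm operates at a loss; above €169 it earns a profit.

Shutdown price = €14; break-even price = €169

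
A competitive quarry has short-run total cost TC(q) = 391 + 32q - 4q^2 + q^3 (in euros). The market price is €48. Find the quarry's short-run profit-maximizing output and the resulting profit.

Profit = -€327 at q = 4

AVC = 32 - 4q + q^2; min AVC = €28 at q = 2. Since P = €48 ≥ min AVC, the firm produces.
With MC = 32 - 8q + 3q^2, P = MC on the upward-sloping part at q* = 4.
TR = 48·4 = 192. TC = 391 + 128 = 519. Profit = 192 − 519 = -€327.
That loss of €327 beats the €391 the firm would lose by shutting down; producing recovers €64 of fixed cost.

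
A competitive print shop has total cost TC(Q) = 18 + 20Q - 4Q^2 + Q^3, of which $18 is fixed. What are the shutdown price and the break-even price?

AVC = 20 - 4Q + Q^2; minimized at Q = 2, giving min AVC = $16. That is the shutdown price.
ATC = 18/Q + 20 - 4Q + Q^2. Setting dATC/dQ = −18/Q^2 − 4 + 2Q = 0 gives Q = 3 (since 2·3^3 − 4·3^2 = 18).
min ATC = 18/3 + 20 − 4·3 + 3^2 = $23. That is the break-even price.
For $16 ≤ P < $23 the firm produces at a loss; below $16 it shuts down.

Shutdown price = $16; break-even price = $23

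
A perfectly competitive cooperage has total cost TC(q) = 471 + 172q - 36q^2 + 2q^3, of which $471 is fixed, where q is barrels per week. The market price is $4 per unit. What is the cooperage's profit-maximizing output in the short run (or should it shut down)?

From TC, MC = TC'(q) = 172 - 72q + 6q^2 and AVC = VC/q = 172 - 36q + 2q^2.
AVC hits its minimum where MC = AVC, at q = 9, giving min AVC = 172 - 36·9 + 2·9^2 = $10.
P = $4 lies below min AVC = $10; no output level covers variable cost.
Best response: produce nothing and absorb the $471 fixed cost.

Shut down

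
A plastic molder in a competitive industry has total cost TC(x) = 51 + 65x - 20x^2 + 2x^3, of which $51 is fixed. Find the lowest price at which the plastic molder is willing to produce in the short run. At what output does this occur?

$15 per unit, at x = 5

Short-run supply begins at min AVC. From VC = 65x - 20x^2 + 2x^3, AVC = 65 - 20x + 2x^2.
At the minimum of AVC, MC = AVC. MC = 65 - 40x + 6x^2; setting MC = AVC gives 4x^2 - 20x = 0, so x = 5. min AVC = 15.
So the shutdown price is $15.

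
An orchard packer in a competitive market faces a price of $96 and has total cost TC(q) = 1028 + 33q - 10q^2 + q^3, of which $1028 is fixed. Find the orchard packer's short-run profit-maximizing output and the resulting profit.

Profit = -$380 at q = 9

AVC = 33 - 10q + q^2 has its minimum $8 at q = 5; price $96 clears that bar, so the firm operates.
MC = 33 - 20q + 3q^2. Setting P = MC and taking the root on the rising branch gives q* = 9.
TR = 96·9 = 864. TC = 1028 + 216 = 1244. Profit = 864 − 1244 = -$380.
Shutting down would mean losing the fixed cost of $1028, so operating at a loss of $380 is better by $648.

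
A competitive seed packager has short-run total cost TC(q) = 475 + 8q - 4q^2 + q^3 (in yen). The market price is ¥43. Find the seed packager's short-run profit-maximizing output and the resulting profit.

Profit = -¥325 at q = 5

AVC = 8 - 4q + q^2; min AVC = ¥4 at q = 2. Since P = ¥43 ≥ min AVC, the firm produces.
With MC = 8 - 8q + 3q^2, P = MC on the upward-sloping part at q* = 5.
TR = 43·5 = 215. TC = 475 + 65 = 540. Profit = 215 − 540 = -¥325.
That loss of ¥325 beats the ¥475 the firm would lose by shutting down; producing recovers ¥150 of fixed cost.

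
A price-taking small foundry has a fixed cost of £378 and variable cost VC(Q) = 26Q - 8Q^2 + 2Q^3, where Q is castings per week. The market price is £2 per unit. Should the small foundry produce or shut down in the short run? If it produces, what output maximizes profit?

Shut down

From TC, MC = TC'(Q) = 26 - 16Q + 6Q^2 and AVC = VC/Q = 26 - 8Q + 2Q^2.
The AVC parabola has its vertex at Q = 8/4 = 2, where AVC = 26 - 8·2 + 2·2^2 = £18.
P = £2 lies below min AVC = £18; no output level covers variable cost.
The firm minimizes its loss by shutting down and losing only its fixed cost of £378.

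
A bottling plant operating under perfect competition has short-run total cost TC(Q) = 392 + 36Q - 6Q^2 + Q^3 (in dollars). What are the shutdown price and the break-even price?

Shutdown price = min AVC. AVC = 36 - 6Q + Q^2, with vertex at Q = 3 and minimum $27.
ATC = 392/Q + 36 - 6Q + Q^2. Setting dATC/dQ = −392/Q^2 − 6 + 2Q = 0 gives Q = 7 (since 2·7^3 − 6·7^2 = 392).
min ATC = 392/7 + 36 − 6·7 + 7^2 = $99. That is the break-even price.
Between these two prices the firm operates at a loss; above $99 it earns a profit.

Shutdown price = $27; break-even price = $99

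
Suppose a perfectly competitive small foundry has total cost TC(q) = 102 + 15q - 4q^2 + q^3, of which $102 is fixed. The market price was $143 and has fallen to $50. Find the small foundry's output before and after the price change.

MC = 15 - 8q + 3q^2; the shutdown threshold is min AVC = $11 (at q = 2).
With P = $143 above the shutdown price, P = MC gives q = 8.
At P = $50 ≥ min AVC, set P = MC: q = 5. The firm stays open but cuts output.

Output falls from 8 to 5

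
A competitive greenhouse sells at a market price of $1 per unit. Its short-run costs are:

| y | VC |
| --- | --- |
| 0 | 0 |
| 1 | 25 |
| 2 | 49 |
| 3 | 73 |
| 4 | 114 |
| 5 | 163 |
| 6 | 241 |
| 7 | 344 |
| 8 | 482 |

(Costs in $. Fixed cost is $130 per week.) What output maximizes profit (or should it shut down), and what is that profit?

Tabulate TR − TC: y=0: -130; y=1: -154; y=2: -177; y=3: -200; y=4: -240; y=5: -288; y=6: -365; y=7: -467; y=8: -604.
Profit is highest at y = 0. Equivalently, the lowest AVC in the table is 73/3 ≈ $24.33 at y = 3, and P = $1 falls below it — price never covers variable cost, so the firm shuts down and loses only its fixed cost.

y = 0 (shut down); profit = -$130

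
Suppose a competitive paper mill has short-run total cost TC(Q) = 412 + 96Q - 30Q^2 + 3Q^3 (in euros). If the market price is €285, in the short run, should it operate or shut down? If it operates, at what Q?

Produce at Q = 9

From TC, MC = TC'(Q) = 96 - 60Q + 9Q^2 and AVC = VC/Q = 96 - 30Q + 3Q^2.
AVC is minimized where dAVC/dQ = -30 + 6Q = 0, at Q = 5; min AVC = 96 - 30·5 + 3·5^2 = €21.
Because €285 ≥ €21, revenue can cover variable cost; the firm operates.
Solving P = MC: -189 - 60Q + 9Q^2 = 0 ⇒ Q = -7/3 or 9. On the upward-sloping branch, Q* = 9.
Check: AVC at Q = 9 is €69 ≤ P, so revenue covers variable cost.
Profit = P·Q − TC = 285·9 − 1033 = €1532.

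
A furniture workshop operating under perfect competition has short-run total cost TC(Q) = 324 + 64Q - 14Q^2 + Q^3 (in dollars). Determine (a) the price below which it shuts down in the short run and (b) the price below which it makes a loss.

Shutdown price = $15; break-even price = $55

AVC = 64 - 14Q + Q^2; minimized at Q = 7, giving min AVC = $15. That is the shutdown price.
ATC = 324/Q + 64 - 14Q + Q^2. Setting dATC/dQ = −324/Q^2 − 14 + 2Q = 0 gives Q = 9 (since 2·9^3 − 14·9^2 = 324).
min ATC = 324/9 + 64 − 14·9 + 9^2 = $55. That is the break-even price.
Between these two prices the firm operates at a loss; above $55 it earns a profit.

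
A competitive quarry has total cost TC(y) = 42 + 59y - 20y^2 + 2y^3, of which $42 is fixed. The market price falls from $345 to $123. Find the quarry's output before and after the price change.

MC = 59 - 40y + 6y^2; the shutdown threshold is min AVC = $9 (at y = 5).
At P = $345 ≥ min AVC, set P = MC on the rising branch: y = 11.
At P = $123 ≥ min AVC, set P = MC: y = 8. The firm stays open but cuts output.

Output falls from 11 to 8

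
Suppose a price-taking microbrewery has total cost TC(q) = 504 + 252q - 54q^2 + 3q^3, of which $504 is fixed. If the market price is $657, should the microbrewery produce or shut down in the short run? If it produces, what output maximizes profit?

Produce at q = 15

Variable cost is VC = 252q - 54q^2 + 3q^3, so AVC = VC/q = 252 - 54q + 3q^2 and MC = dTC/dq = 252 - 108q + 9q^2.
The AVC parabola has its vertex at q = 54/6 = 9, where AVC = 252 - 54·9 + 3·9^2 = $9.
Because $657 ≥ $9, revenue can cover variable cost; the firm operates.
P = MC gives -405 - 108q + 9q^2 = 0, with roots -3 and 15. Take the larger (rising MC): q* = 15.
Check: AVC at q = 15 is $117 ≤ P, so revenue covers variable cost.
Profit = P·q − TC = 657·15 − 2259 = $7596.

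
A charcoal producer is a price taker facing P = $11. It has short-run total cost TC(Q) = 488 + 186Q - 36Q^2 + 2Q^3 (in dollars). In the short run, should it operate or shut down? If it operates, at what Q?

Variable cost is VC = 186Q - 36Q^2 + 2Q^3, so AVC = VC/Q = 186 - 36Q + 2Q^2 and MC = dTC/dQ = 186 - 72Q + 6Q^2.
AVC hits its minimum where MC = AVC, at Q = 9, giving min AVC = 186 - 36·9 + 2·9^2 = $24.
P = $11 lies below min AVC = $24; no output level covers variable cost.
Shutting down limits the loss to fixed cost, $488.

Shut down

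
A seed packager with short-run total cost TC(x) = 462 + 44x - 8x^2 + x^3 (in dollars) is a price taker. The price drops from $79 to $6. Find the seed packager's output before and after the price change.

Output falls from 7 to 0 (the firm shuts down)

AVC = 44 - 8x + x^2, minimized at x = 4 where min AVC = $28. MC = 44 - 16x + 3x^2.
With P = $79 above the shutdown price, P = MC gives x = 7.
At P = $6 < min AVC = $28, price no longer covers variable cost at any output, so the firm shuts down: x = 0.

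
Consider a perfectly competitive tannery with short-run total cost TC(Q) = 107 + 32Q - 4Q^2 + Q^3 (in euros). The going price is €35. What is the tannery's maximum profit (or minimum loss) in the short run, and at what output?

AVC = 32 - 4Q + Q^2; min AVC = €28 at Q = 2. Since P = €35 ≥ min AVC, the firm produces.
MC = 32 - 8Q + 3Q^2. Setting P = MC and taking the root on the rising branch gives Q* = 3.
TR = 35·3 = 105. TC = 107 + 87 = 194. Profit = 105 − 194 = -€89.
That loss of €89 beats the €107 the firm would lose by shutting down; producing recovers €18 of fixed cost.

Profit = -€89 at Q = 3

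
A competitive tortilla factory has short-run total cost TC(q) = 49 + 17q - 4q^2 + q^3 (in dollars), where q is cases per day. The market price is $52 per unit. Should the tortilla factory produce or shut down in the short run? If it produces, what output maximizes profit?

Strip out fixed cost: VC = 17q - 4q^2 + q^3. Then AVC = 17 - 4q + q^2 and MC = 17 - 8q + 3q^2.
The AVC parabola has its vertex at q = 4/2 = 2, where AVC = 17 - 4·2 + 2^2 = $13.
P = $52 exceeds min AVC = $13, so the firm stays open.
P = MC gives -35 - 8q + 3q^2 = 0, with roots -7/3 and 5. Take the larger (rising MC): q* = 5.
Check: AVC at q = 5 is $22 ≤ P, so revenue covers variable cost.
Profit = P·q − TC = 52·5 − 159 = $101.

Produce at q = 5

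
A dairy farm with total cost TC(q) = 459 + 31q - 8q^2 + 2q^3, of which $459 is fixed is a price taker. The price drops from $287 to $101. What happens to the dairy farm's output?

Output falls from 8 to 5

MC = 31 - 16q + 6q^2; the shutdown threshold is min AVC = $23 (at q = 2).
With P = $287 above the shutdown price, P = MC gives q = 8.
At P = $101 ≥ min AVC, set P = MC: q = 5. The firm stays open but cuts output.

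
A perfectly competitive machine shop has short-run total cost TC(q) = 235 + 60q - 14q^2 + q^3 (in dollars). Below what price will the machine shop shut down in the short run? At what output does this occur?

$11 per unit, at q = 7

Short-run supply begins at min AVC. From VC = 60q - 14q^2 + q^3, AVC = 60 - 14q + q^2.
At the minimum of AVC, MC = AVC. MC = 60 - 28q + 3q^2; setting MC = AVC gives 2q^2 - 14q = 0, so q = 7. min AVC = 11.
The firm shuts down for any P below $11.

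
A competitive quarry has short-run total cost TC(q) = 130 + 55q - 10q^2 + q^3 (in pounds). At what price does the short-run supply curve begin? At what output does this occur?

Short-run supply begins at min AVC. From VC = 55q - 10q^2 + q^3, AVC = 55 - 10q + q^2.
At the minimum of AVC, MC = AVC. MC = 55 - 20q + 3q^2; setting MC = AVC gives 2q^2 - 10q = 0, so q = 5. min AVC = 30.
So the shutdown price is £30.

£30 per unit, at q = 5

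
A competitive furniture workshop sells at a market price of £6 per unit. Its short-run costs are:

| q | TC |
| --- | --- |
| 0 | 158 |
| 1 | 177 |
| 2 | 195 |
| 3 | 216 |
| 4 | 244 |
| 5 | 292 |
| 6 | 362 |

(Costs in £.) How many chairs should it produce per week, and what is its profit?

q = 0 (shut down); profit = -£158

Compute π = P·q − TC at each output: q=0: -158; q=1: -171; q=2: -183; q=3: -198; q=4: -220; q=5: -262; q=6: -326.
Profit is highest at q = 0. Equivalently, the lowest AVC in the table is 37/2 ≈ £18.50 at q = 2, and P = £6 falls below it — price never covers variable cost, so the firm shuts down and loses only its fixed cost.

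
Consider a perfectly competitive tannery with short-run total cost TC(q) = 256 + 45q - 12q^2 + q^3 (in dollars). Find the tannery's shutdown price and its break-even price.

Shutdown price = $9; break-even price = $45

Shutdown price = min AVC. AVC = 45 - 12q + q^2, with vertex at q = 6 and minimum $9.
ATC = 256/q + 45 - 12q + q^2. Setting dATC/dq = −256/q^2 − 12 + 2q = 0 gives q = 8 (since 2·8^3 − 12·8^2 = 256).
min ATC = 256/8 + 45 − 12·8 + 8^2 = $45. That is the break-even price.
For $9 ≤ P < $45 the firm produces at a loss; below $9 it shuts down.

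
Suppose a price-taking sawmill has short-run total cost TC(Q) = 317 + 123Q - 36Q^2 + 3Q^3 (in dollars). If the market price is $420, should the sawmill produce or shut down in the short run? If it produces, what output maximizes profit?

Variable cost is VC = 123Q - 36Q^2 + 3Q^3, so AVC = VC/Q = 123 - 36Q + 3Q^2 and MC = dTC/dQ = 123 - 72Q + 9Q^2.
The AVC parabola has its vertex at Q = 36/6 = 6, where AVC = 123 - 36·6 + 3·6^2 = $15.
Because $420 ≥ $15, revenue can cover variable cost; the firm operates.
P = MC gives -297 - 72Q + 9Q^2 = 0, with roots -3 and 11. Take the larger (rising MC): Q* = 11.
Check: AVC at Q = 11 is $90 ≤ P, so revenue covers variable cost.
Profit = P·Q − TC = 420·11 − 1307 = $3313.

Produce at Q = 11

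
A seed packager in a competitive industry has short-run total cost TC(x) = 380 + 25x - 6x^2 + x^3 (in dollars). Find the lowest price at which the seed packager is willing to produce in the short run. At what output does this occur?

$16 per unit, at x = 3

The shutdown price is the minimum of AVC. VC = 25x - 6x^2 + x^3, so AVC = 25 - 6x + x^2.
dAVC/dx = -6 + 2x = 0 gives x = 3. min AVC = 25 - 6·3 + 3^2 = 16.
The firm shuts down for any P below $16.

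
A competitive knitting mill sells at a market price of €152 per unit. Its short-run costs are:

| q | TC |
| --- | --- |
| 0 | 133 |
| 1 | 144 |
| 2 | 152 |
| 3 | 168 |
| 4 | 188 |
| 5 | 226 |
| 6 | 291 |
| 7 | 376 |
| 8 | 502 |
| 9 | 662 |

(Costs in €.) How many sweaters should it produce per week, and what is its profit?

q = 8; profit = €714

Profit at each row (π = 152q − TC): q=0: -133; q=1: 8; q=2: 152; q=3: 288; q=4: 420; q=5: 534; q=6: 621; q=7: 688; q=8: 714; q=9: 706.
Profit is maximized at q = 8. AVC there is 369/8 = €46.12 ≤ P, so producing beats shutting down (which would give -€133).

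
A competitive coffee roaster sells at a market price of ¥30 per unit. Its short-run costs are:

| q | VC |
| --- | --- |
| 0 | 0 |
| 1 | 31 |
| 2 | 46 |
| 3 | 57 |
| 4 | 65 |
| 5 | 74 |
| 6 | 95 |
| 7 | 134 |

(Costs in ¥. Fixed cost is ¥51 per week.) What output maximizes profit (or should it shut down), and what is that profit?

Compute π = P·q − TC at each output: q=0: -51; q=1: -52; q=2: -37; q=3: -18; q=4: 4; q=5: 25; q=6: 34; q=7: 25.
Profit is maximized at q = 6. AVC there is 95/6 = ¥15.83 ≤ P, so producing beats shutting down (which would give -¥51).

q = 6; profit = ¥34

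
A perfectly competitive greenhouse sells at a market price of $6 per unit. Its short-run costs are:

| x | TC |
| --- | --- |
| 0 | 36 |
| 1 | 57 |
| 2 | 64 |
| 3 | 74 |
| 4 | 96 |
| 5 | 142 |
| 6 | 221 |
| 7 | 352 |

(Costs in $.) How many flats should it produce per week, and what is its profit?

Tabulate TR − TC: x=0: -36; x=1: -51; x=2: -52; x=3: -56; x=4: -72; x=5: -112; x=6: -185; x=7: -310.
Profit is highest at x = 0. Equivalently, the lowest AVC in the table is 38/3 ≈ $12.67 at x = 3, and P = $6 falls below it — price never covers variable cost, so the firm shuts down and loses only its fixed cost.

x = 0 (shut down); profit = -$36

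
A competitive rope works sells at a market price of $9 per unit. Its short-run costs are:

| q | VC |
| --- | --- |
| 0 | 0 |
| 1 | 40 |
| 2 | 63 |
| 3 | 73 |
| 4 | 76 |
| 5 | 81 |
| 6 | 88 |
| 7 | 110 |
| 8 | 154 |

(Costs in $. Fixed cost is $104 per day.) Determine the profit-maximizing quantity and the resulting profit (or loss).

q = 0 (shut down); profit = -$104

Profit at each row (π = 9q − TC): q=0: -104; q=1: -135; q=2: -149; q=3: -150; q=4: -144; q=5: -140; q=6: -138; q=7: -151; q=8: -186.
Profit is highest at q = 0. Equivalently, the lowest AVC in the table is 88/6 ≈ $14.67 at q = 6, and P = $9 falls below it — price never covers variable cost, so the firm shuts down and loses only its fixed cost.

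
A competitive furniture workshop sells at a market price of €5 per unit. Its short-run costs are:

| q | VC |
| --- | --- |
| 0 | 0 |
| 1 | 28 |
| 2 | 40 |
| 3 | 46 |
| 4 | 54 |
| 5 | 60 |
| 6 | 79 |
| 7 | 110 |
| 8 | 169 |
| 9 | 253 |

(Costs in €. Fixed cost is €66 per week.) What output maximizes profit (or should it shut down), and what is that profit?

q = 0 (shut down); profit = -€66

Tabulate TR − TC: q=0: -66; q=1: -89; q=2: -96; q=3: -97; q=4: -100; q=5: -101; q=6: -115; q=7: -141; q=8: -195; q=9: -274.
Profit is highest at q = 0. Equivalently, the lowest AVC in the table is 60/5 ≈ €12 at q = 5, and P = €5 falls below it — price never covers variable cost, so the firm shuts down and loses only its fixed cost.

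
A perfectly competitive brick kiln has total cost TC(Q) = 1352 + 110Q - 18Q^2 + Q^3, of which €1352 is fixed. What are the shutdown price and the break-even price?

AVC = 110 - 18Q + Q^2; minimized at Q = 9, giving min AVC = €29. That is the shutdown price.
ATC = 1352/Q + 110 - 18Q + Q^2. Setting dATC/dQ = −1352/Q^2 − 18 + 2Q = 0 gives Q = 13 (since 2·13^3 − 18·13^2 = 1352).
min ATC = 1352/13 + 110 − 18·13 + 13^2 = €149. That is the break-even price.
Between these two prices the firm operates at a loss; above €149 it earns a profit.

Shutdown price = €29; break-even price = €149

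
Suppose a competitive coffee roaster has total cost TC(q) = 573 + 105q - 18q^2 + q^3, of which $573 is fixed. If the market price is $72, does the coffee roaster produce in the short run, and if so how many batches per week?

Produce at q = 11

Strip out fixed cost: VC = 105q - 18q^2 + q^3. Then AVC = 105 - 18q + q^2 and MC = 105 - 36q + 3q^2.
AVC hits its minimum where MC = AVC, at q = 9, giving min AVC = 105 - 18·9 + 9^2 = $24.
Since P = $72 ≥ min AVC = $24, price covers variable cost and the firm should produce.
P = MC gives 33 - 36q + 3q^2 = 0, with roots 1 and 11. Take the larger (rising MC): q* = 11.
Check: AVC at q = 11 is $28 ≤ P, so revenue covers variable cost.
Profit = P·q − TC = 72·11 − 881 = -$89, a loss, but smaller than the $573 fixed cost the firm would lose by shutting down.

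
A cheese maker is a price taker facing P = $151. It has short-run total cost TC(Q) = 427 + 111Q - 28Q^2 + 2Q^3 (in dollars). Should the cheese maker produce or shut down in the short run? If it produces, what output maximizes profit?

Strip out fixed cost: VC = 111Q - 28Q^2 + 2Q^3. Then AVC = 111 - 28Q + 2Q^2 and MC = 111 - 56Q + 6Q^2.
AVC is minimized where dAVC/dQ = -28 + 4Q = 0, at Q = 7; min AVC = 111 - 28·7 + 2·7^2 = $13.
Since P = $151 ≥ min AVC = $13, price covers variable cost and the firm should produce.
Solving P = MC: -40 - 56Q + 6Q^2 = 0 ⇒ Q = -2/3 or 10. On the upward-sloping branch, Q* = 10.
Check: AVC at Q = 10 is $31 ≤ P, so revenue covers variable cost.
Profit = P·Q − TC = 151·10 − 737 = $773.

Produce at Q = 10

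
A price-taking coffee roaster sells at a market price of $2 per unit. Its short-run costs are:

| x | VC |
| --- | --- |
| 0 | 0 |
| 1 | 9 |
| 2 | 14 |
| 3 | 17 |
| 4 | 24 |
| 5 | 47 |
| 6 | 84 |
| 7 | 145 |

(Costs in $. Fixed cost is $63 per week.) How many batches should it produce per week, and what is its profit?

x = 0 (shut down); profit = -$63

Tabulate TR − TC: x=0: -63; x=1: -70; x=2: -73; x=3: -74; x=4: -79; x=5: -100; x=6: -135; x=7: -194.
Profit is highest at x = 0. Equivalently, the lowest AVC in the table is 17/3 ≈ $5.67 at x = 3, and P = $2 falls below it — price never covers variable cost, so the firm shuts down and loses only its fixed cost.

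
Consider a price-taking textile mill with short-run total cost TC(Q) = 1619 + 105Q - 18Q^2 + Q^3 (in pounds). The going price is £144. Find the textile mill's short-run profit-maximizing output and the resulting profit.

Profit = -£267 at Q = 13

AVC = 105 - 18Q + Q^2 has its minimum £24 at Q = 9; price £144 clears that bar, so the firm operates.
With MC = 105 - 36Q + 3Q^2, P = MC on the upward-sloping part at Q* = 13.
TR = 144·13 = 1872. TC = 1619 + 520 = 2139. Profit = 1872 − 2139 = -£267.
By producing, the firm covers all variable cost plus £1352 of fixed cost; shutting down would lose the full £1619.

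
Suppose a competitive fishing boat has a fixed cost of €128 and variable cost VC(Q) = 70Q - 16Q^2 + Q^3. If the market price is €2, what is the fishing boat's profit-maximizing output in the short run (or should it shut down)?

Strip out fixed cost: VC = 70Q - 16Q^2 + Q^3. Then AVC = 70 - 16Q + Q^2 and MC = 70 - 32Q + 3Q^2.
AVC is minimized where dAVC/dQ = -16 + 2Q = 0, at Q = 8; min AVC = 70 - 16·8 + 8^2 = €6.
P = €2 lies below min AVC = €6; no output level covers variable cost.
Best response: produce nothing and absorb the €128 fixed cost.

Shut down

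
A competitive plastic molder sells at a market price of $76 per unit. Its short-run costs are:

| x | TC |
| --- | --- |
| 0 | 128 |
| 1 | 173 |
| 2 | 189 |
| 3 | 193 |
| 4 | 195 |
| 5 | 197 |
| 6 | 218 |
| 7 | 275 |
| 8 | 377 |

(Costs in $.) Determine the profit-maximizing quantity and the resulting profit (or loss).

Compute π = P·x − TC at each output: x=0: -128; x=1: -97; x=2: -37; x=3: 35; x=4: 109; x=5: 183; x=6: 238; x=7: 257; x=8: 231.
Profit is maximized at x = 7. AVC there is 147/7 = $21 ≤ P, so producing beats shutting down (which would give -$128).

x = 7; profit = $257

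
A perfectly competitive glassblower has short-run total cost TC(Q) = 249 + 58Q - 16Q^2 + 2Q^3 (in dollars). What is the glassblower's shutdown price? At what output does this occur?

$26 per unit, at Q = 4

The firm shuts down when price falls below the minimum of average variable cost. AVC = VC/Q = 58 - 16Q + 2Q^2.
dAVC/dQ = -16 + 4Q = 0 gives Q = 4. min AVC = 58 - 16·4 + 2·4^2 = 26.
So the shutdown price is $26.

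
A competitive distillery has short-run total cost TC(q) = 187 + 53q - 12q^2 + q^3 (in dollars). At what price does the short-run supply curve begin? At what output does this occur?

Short-run supply begins at min AVC. From VC = 53q - 12q^2 + q^3, AVC = 53 - 12q + q^2.
At the minimum of AVC, MC = AVC. MC = 53 - 24q + 3q^2; setting MC = AVC gives 2q^2 - 12q = 0, so q = 6. min AVC = 17.
The firm shuts down for any P below $17.

$17 per unit, at q = 6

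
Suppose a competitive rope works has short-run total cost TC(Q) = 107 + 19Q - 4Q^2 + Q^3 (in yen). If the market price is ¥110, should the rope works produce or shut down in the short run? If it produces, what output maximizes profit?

Produce at Q = 7

Strip out fixed cost: VC = 19Q - 4Q^2 + Q^3. Then AVC = 19 - 4Q + Q^2 and MC = 19 - 8Q + 3Q^2.
AVC hits its minimum where MC = AVC, at Q = 2, giving min AVC = 19 - 4·2 + 2^2 = ¥15.
Since P = ¥110 ≥ min AVC = ¥15, price covers variable cost and the firm should produce.
P = MC gives -91 - 8Q + 3Q^2 = 0, with roots -13/3 and 7. Take the larger (rising MC): Q* = 7.
Check: AVC at Q = 7 is ¥40 ≤ P, so revenue covers variable cost.
Profit = P·Q − TC = 110·7 − 387 = ¥383.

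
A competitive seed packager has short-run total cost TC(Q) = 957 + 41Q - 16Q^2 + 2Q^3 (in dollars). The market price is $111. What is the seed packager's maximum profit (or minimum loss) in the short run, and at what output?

AVC = 41 - 16Q + 2Q^2 has its minimum $9 at Q = 4; price $111 clears that bar, so the firm operates.
With MC = 41 - 32Q + 6Q^2, P = MC on the upward-sloping part at Q* = 7.
TR = 111·7 = 777. TC = 957 + 189 = 1146. Profit = 777 − 1146 = -$369.
Shutting down would mean losing the fixed cost of $957, so operating at a loss of $369 is better by $588.

Profit = -$369 at Q = 7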